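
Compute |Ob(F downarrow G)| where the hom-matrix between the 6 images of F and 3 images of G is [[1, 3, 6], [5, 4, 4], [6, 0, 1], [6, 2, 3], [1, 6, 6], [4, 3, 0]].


Objects of (F downarrow G) are triples (a, b, h: F(a)->G(b)).
The count equals the sum of all entries in the hom-matrix.
sum(row 0) = 10
sum(row 1) = 13
sum(row 2) = 7
sum(row 3) = 11
sum(row 4) = 13
sum(row 5) = 7
Grand total = 61

61


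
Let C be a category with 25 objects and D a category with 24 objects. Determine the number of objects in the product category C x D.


The product category C x D has objects that are pairs (c, d).
Number of pairs = |Ob(C)| * |Ob(D)| = 25 * 24 = 600

600


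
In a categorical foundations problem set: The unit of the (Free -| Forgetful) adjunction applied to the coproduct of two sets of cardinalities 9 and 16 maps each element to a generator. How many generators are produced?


The unit eta_X: X -> U(F(X)) of the Free-Forgetful adjunction
maps each element of X to a generator of F(X). For X = S + T (disjoint
union in Set), |S + T| = |S| + |T|.
Total mappings = 9 + 16 = 25.

25


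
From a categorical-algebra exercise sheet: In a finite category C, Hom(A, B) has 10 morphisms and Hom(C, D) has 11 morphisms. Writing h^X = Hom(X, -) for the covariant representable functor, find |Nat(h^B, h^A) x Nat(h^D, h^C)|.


By the Yoneda lemma, Nat(h^B, h^A) is isomorphic to Hom(A, B),
so |Nat(h^B, h^A)| = |Hom(A, B)| and |Nat(h^D, h^C)| = |Hom(C, D)|.
|Hom(A, B)| = 10, |Hom(C, D)| = 11.
|Nat(h^B, h^A) x Nat(h^D, h^C)| = 10 * 11 = 110

110


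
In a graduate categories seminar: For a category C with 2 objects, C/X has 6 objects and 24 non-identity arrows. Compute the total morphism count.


In the slice category C/X, objects are morphisms to X.
Identity morphisms: 6 (one per object of C/X).
Non-identity morphisms: 24.
Total = 6 + 24 = 30

30


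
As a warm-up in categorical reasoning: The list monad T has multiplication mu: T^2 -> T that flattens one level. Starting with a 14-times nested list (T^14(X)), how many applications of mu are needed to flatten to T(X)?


Each application of mu: T^2 -> T removes one layer of nesting.
Starting at depth 14 (i.e., T^14(X)), we need to reach T(X).
Number of mu applications = 14 - 1 = 13

13


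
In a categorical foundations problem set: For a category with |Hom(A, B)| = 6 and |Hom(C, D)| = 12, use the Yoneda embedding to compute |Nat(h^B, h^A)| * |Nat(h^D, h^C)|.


By the Yoneda lemma, Nat(h^B, h^A) is isomorphic to Hom(A, B),
so |Nat(h^B, h^A)| = |Hom(A, B)| and |Nat(h^D, h^C)| = |Hom(C, D)|.
|Hom(A, B)| = 6, |Hom(C, D)| = 12.
|Nat(h^B, h^A) x Nat(h^D, h^C)| = 6 * 12 = 72

72


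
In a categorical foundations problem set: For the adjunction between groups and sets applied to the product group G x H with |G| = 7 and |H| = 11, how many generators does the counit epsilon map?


The counit epsilon_K: F(U(K)) -> K of the Free-Forgetful adjunction
maps |K| generators of F(U(K)) into K. For K = G x H (the product group),
|G x H| = |G| * |H|.
Total generators mapped = 7 * 11 = 77.

77


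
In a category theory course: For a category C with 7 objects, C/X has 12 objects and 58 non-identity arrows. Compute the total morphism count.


In the slice category C/X, objects are morphisms to X.
Identity morphisms: 12 (one per object of C/X).
Non-identity morphisms: 58.
Total = 12 + 58 = 70

70


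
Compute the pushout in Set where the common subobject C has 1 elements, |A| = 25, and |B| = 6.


The pushout A +_C B identifies the images of C in A and B.
|A +_C B| = |A| + |B| - |C| (for injections).
= 25 + 6 - 1 = 30

30


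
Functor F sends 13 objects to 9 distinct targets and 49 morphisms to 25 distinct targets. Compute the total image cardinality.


The image of F consists of distinct objects and distinct morphisms.
|Im(F)| on objects = 9
|Im(F)| on morphisms = 25
Total image cardinality = 9 + 25 = 34

34


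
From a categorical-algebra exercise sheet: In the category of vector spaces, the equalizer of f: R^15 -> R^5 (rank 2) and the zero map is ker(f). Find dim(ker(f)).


The equalizer of f and the zero map is ker(f).
By the rank-nullity theorem: dim(ker(f)) = dim(domain) - rank(f).
dim(ker(f)) = 15 - 2 = 13

13


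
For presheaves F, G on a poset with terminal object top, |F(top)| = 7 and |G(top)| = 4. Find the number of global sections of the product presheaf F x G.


Global sections of a presheaf on a poset with terminal top satisfy
Gamma(H) ~ H(top). Presheaves admit pointwise products, so
(F x G)(top) = F(top) x G(top) (Cartesian product).
|Gamma(F x G)| = |F(top)| * |G(top)| = 7 * 4 = 28.

28


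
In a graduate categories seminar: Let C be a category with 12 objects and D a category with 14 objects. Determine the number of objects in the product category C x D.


The product category C x D has objects that are pairs (c, d).
Number of pairs = |Ob(C)| * |Ob(D)| = 12 * 14 = 168

168


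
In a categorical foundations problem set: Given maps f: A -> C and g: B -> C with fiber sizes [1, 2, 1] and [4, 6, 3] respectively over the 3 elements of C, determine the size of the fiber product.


The pullback A x_C B consists of pairs (a, b) with f(a) = g(b).
For each element c in C, the fiber product has |f^-1(c)| * |g^-1(c)| elements.
Summing over C: 1 * 4 + 2 * 6 + 1 * 3
= 4 + 12 + 3 = 19

19


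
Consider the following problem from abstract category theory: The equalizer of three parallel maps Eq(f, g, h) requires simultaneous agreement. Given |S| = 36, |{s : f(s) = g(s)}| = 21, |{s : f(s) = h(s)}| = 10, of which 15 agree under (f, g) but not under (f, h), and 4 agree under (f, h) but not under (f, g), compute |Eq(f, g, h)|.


Eq(f, g, h) is the triple-agreement set: points in S where all three
maps take the same value. Using inclusion-exclusion on the pairwise data:
Pair (f, g) agrees on 21 points; pair (f, h) on 10 points.
Points agreeing under (f, g) but not (f, h) = 15; under (f, h) but not (f, g) = 4.
Triple-agreement = agreement-in-(f, g) minus points that agree under (f, g) but not (f, h):
|Eq(f, g, h)| = 21 - 15 = 6
(cross-check via (f, h): 10 - 4 = 6.)

6


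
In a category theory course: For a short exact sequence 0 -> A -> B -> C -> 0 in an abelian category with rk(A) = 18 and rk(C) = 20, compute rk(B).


For a short exact sequence 0 -> A -> B -> C -> 0,
rank is additive: rank(B) = rank(A) + rank(C).
rank(B) = 18 + 20 = 38

38


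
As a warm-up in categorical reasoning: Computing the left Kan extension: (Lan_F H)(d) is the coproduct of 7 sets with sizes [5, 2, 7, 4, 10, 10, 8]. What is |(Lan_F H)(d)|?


Pointwise, the left Kan extension (Lan_F H)(d) is the colimit, indexed
by the comma category (F downarrow d), of H composed with the
projection (F downarrow d) -> C. Here that colimit is given
as a coproduct (disjoint union) of sets, so its cardinality is the
sum of the sizes of the summands.
Coproduct of sets with sizes: 5 + 2 + 7 + 4 + 10 + 10 + 8
= 46

46


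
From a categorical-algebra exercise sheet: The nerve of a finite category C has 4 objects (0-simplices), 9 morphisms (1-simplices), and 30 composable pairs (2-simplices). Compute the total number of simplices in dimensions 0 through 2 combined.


The 2-skeleton of the nerve N(C) consists of simplices in dimensions 0, 1, 2:
  |N(C)_0| = 4 (objects)
  |N(C)_1| = 9 (morphisms)
  |N(C)_2| = 30 (composable pairs)
Total = 4 + 9 + 30 = 43

43


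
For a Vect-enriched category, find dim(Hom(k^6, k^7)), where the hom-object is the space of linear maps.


In Vect-enriched categories, Hom(k^n, k^m) is the space of m x n matrices.
dim(Hom(k^6, k^7)) = 7 * 6 = 42

42


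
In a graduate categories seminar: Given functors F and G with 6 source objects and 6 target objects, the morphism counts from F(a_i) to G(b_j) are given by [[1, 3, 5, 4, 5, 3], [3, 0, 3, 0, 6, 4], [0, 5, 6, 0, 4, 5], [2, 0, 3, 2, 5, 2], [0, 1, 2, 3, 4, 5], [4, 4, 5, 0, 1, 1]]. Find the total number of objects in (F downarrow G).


Objects of (F downarrow G) are triples (a, b, h: F(a)->G(b)).
The count equals the sum of all entries in the hom-matrix.
sum(row 0) = 21
sum(row 1) = 16
sum(row 2) = 20
sum(row 3) = 14
sum(row 4) = 15
sum(row 5) = 15
Grand total = 101

101


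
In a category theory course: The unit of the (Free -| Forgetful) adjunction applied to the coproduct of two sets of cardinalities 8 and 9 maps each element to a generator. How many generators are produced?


The unit eta_X: X -> U(F(X)) of the Free-Forgetful adjunction
maps each element of X to a generator of F(X). For X = S + T (disjoint
union in Set), |S + T| = |S| + |T|.
Total mappings = 8 + 9 = 17.

17


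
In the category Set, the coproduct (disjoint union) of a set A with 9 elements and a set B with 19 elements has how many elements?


In Set, the coproduct A + B is the disjoint union.
|A + B| = |A| + |B| = 9 + 19 = 28

28


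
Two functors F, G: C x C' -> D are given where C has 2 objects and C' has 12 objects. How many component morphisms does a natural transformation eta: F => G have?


A natural transformation eta: F => G assigns one component morphism per
object of the domain category.
The domain is the product category C x C', so
|Ob(C x C')| = |Ob(C)| * |Ob(C')| = 2 * 12 = 24.
Therefore eta has 24 component morphisms.

24


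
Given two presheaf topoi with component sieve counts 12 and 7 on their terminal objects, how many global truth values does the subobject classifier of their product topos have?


In a product of presheaf topoi E_1 x E_2, the subobject classifier
is Omega = Omega_1 x Omega_2 (componentwise), so
|Omega(top)| = |Omega_1(top_1)| * |Omega_2(top_2)|.
= 12 * 7 = 84.

84


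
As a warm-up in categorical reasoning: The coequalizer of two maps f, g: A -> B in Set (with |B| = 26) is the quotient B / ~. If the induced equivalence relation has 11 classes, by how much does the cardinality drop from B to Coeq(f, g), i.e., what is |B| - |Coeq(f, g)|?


The coequalizer Coeq(f, g) = B / ~ has one element per equivalence class.
|B| = 26, |Coeq(f, g)| = 11.
|B| - |Coeq(f, g)| = 26 - 11 = 15.

15


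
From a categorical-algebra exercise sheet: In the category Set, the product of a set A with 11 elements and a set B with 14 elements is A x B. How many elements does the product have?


In Set, the product A x B is the Cartesian product.
By the universal property, |A x B| = |A| * |B|.
|A x B| = 11 * 14 = 154

154


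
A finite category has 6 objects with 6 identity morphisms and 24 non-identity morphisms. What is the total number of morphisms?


Each object has an identity morphism, giving 6 identities.
Adding the 24 non-identity morphisms:
Total = 6 + 24 = 30

30


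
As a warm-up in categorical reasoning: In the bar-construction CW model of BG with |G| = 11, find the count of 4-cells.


In the bar-construction CW model of BG, the n-cells are indexed by
n-tuples [g_1|...|g_n] of non-identity elements of G (degenerate
simplices with some g_i = e do not contribute cells), so there are
(|G| - 1)^n n-cells.
For dim = 4 with |G| = 11:
cells = (11 - 1)^4 = 10^4 = 10000

10000


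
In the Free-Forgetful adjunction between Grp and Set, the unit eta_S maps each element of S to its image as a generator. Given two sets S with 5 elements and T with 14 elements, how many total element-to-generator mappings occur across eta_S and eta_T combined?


The unit eta_X: X -> U(F(X)) of the Free-Forgetful adjunction
maps each element of X to a generator of F(X). For X = S + T (disjoint
union in Set), |S + T| = |S| + |T|.
Total mappings = 5 + 14 = 19.

19


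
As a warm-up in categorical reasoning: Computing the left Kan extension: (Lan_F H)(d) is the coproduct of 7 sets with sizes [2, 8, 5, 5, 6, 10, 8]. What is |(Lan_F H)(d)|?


Pointwise, the left Kan extension (Lan_F H)(d) is the colimit, indexed
by the comma category (F downarrow d), of H composed with the
projection (F downarrow d) -> C. Here that colimit is given
as a coproduct (disjoint union) of sets, so its cardinality is the
sum of the sizes of the summands.
Coproduct of sets with sizes: 2 + 8 + 5 + 5 + 6 + 10 + 8
= 44

44


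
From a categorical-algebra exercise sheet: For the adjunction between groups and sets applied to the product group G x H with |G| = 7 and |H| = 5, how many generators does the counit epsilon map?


The counit epsilon_K: F(U(K)) -> K of the Free-Forgetful adjunction
maps |K| generators of F(U(K)) into K. For K = G x H (the product group),
|G x H| = |G| * |H|.
Total generators mapped = 7 * 5 = 35.

35


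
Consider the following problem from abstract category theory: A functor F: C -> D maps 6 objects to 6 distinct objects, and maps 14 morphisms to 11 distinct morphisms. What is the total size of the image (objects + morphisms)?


The image of F consists of distinct objects and distinct morphisms.
|Im(F)| on objects = 6
|Im(F)| on morphisms = 11
Total image cardinality = 6 + 11 = 17

17


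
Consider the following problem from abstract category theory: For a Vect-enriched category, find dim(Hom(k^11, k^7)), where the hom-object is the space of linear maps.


In Vect-enriched categories, Hom(k^n, k^m) is the space of m x n matrices.
dim(Hom(k^11, k^7)) = 7 * 11 = 77

77


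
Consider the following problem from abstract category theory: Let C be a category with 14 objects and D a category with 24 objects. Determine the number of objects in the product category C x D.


The product category C x D has objects that are pairs (c, d).
Number of pairs = |Ob(C)| * |Ob(D)| = 14 * 24 = 336

336


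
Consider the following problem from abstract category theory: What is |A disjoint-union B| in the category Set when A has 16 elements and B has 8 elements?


In Set, the coproduct A + B is the disjoint union.
|A + B| = |A| + |B| = 16 + 8 = 24

24


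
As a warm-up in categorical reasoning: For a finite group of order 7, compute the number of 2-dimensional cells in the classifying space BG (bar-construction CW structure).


In the bar-construction CW model of BG, the n-cells are indexed by
n-tuples [g_1|...|g_n] of non-identity elements of G (degenerate
simplices with some g_i = e do not contribute cells), so there are
(|G| - 1)^n n-cells.
For dim = 2 with |G| = 7:
cells = (7 - 1)^2 = 6^2 = 36

36


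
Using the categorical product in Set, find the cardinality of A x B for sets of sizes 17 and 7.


In Set, the product A x B is the Cartesian product.
By the universal property, |A x B| = |A| * |B|.
|A x B| = 17 * 7 = 119

119


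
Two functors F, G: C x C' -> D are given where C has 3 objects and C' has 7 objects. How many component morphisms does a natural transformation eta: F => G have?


A natural transformation eta: F => G assigns one component morphism per
object of the domain category.
The domain is the product category C x C', so
|Ob(C x C')| = |Ob(C)| * |Ob(C')| = 3 * 7 = 21.
Therefore eta has 21 component morphisms.

21


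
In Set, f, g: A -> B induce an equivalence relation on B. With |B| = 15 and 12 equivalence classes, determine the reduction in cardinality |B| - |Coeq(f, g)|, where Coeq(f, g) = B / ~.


The coequalizer Coeq(f, g) = B / ~ has one element per equivalence class.
|B| = 15, |Coeq(f, g)| = 12.
|B| - |Coeq(f, g)| = 15 - 12 = 3.

3


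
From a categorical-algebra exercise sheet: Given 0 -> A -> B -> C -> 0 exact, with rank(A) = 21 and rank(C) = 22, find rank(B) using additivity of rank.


For a short exact sequence 0 -> A -> B -> C -> 0,
rank is additive: rank(B) = rank(A) + rank(C).
rank(B) = 21 + 22 = 43

43


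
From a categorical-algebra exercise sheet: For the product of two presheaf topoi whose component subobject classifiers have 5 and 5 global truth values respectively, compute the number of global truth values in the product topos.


In a product of presheaf topoi E_1 x E_2, the subobject classifier
is Omega = Omega_1 x Omega_2 (componentwise), so
|Omega(top)| = |Omega_1(top_1)| * |Omega_2(top_2)|.
= 5 * 5 = 25.

25


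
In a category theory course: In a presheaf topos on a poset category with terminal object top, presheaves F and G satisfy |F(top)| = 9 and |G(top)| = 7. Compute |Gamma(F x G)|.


Global sections of a presheaf on a poset with terminal top satisfy
Gamma(H) ~ H(top). Presheaves admit pointwise products, so
(F x G)(top) = F(top) x G(top) (Cartesian product).
|Gamma(F x G)| = |F(top)| * |G(top)| = 9 * 7 = 63.

63


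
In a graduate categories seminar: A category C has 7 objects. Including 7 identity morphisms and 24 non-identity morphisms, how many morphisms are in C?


Each object has an identity morphism, giving 7 identities.
Adding the 24 non-identity morphisms:
Total = 7 + 24 = 31

31


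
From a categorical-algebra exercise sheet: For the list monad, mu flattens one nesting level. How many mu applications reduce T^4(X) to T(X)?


Each application of mu: T^2 -> T removes one layer of nesting.
Starting at depth 4 (i.e., T^4(X)), we need to reach T(X).
Number of mu applications = 4 - 1 = 3

3


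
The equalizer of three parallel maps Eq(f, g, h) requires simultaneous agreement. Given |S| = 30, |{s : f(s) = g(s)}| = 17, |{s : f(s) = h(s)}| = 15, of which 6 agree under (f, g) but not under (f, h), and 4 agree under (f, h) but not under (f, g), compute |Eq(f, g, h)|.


Eq(f, g, h) is the triple-agreement set: points in S where all three
maps take the same value. Using inclusion-exclusion on the pairwise data:
Pair (f, g) agrees on 17 points; pair (f, h) on 15 points.
Points agreeing under (f, g) but not (f, h) = 6; under (f, h) but not (f, g) = 4.
Triple-agreement = agreement-in-(f, g) minus points that agree under (f, g) but not (f, h):
|Eq(f, g, h)| = 17 - 6 = 11
(cross-check via (f, h): 15 - 4 = 11.)

11


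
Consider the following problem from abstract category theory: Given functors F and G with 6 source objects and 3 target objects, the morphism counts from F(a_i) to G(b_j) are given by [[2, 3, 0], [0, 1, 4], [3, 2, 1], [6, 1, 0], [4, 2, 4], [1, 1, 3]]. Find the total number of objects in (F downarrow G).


Objects of (F downarrow G) are triples (a, b, h: F(a)->G(b)).
The count equals the sum of all entries in the hom-matrix.
sum(row 0) = 5
sum(row 1) = 5
sum(row 2) = 6
sum(row 3) = 7
sum(row 4) = 10
sum(row 5) = 5
Grand total = 38

38


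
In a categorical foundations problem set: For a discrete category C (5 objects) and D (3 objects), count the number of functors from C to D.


A functor from a discrete category C to D is determined by
where each object maps. Each of the 5 objects of C can map
to any of the 3 objects of D independently.
Number of functors = 3^5 = 243

243


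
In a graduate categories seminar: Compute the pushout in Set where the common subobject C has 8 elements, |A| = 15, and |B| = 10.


The pushout A +_C B identifies the images of C in A and B.
|A +_C B| = |A| + |B| - |C| (for injections).
= 15 + 10 - 8 = 17

17


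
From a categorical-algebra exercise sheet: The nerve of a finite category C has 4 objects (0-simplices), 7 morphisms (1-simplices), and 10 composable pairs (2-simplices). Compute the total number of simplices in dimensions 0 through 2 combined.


The 2-skeleton of the nerve N(C) consists of simplices in dimensions 0, 1, 2:
  |N(C)_0| = 4 (objects)
  |N(C)_1| = 7 (morphisms)
  |N(C)_2| = 10 (composable pairs)
Total = 4 + 7 + 10 = 21

21


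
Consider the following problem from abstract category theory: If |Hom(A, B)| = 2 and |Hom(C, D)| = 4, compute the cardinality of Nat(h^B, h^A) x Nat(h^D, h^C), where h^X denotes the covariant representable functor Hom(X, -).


By the Yoneda lemma, Nat(h^B, h^A) is isomorphic to Hom(A, B),
so |Nat(h^B, h^A)| = |Hom(A, B)| and |Nat(h^D, h^C)| = |Hom(C, D)|.
|Hom(A, B)| = 2, |Hom(C, D)| = 4.
|Nat(h^B, h^A) x Nat(h^D, h^C)| = 2 * 4 = 8

8


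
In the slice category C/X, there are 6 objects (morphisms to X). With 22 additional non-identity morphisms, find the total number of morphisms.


In the slice category C/X, objects are morphisms to X.
Identity morphisms: 6 (one per object of C/X).
Non-identity morphisms: 22.
Total = 6 + 22 = 28

28


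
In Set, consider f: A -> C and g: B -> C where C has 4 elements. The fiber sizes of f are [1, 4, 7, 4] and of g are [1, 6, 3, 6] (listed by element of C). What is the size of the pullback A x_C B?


The pullback A x_C B consists of pairs (a, b) with f(a) = g(b).
For each element c in C, the fiber product has |f^-1(c)| * |g^-1(c)| elements.
Summing over C: 1 * 1 + 4 * 6 + 7 * 3 + 4 * 6
= 1 + 24 + 21 + 24 = 70

70


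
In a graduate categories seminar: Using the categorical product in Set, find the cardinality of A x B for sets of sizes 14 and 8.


In Set, the product A x B is the Cartesian product.
By the universal property, |A x B| = |A| * |B|.
|A x B| = 14 * 8 = 112

112


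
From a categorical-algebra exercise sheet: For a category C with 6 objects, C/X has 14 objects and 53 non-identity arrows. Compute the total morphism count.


In the slice category C/X, objects are morphisms to X.
Identity morphisms: 14 (one per object of C/X).
Non-identity morphisms: 53.
Total = 14 + 53 = 67

67


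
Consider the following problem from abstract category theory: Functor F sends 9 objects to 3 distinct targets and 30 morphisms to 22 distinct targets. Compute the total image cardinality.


The image of F consists of distinct objects and distinct morphisms.
|Im(F)| on objects = 3
|Im(F)| on morphisms = 22
Total image cardinality = 3 + 22 = 25

25


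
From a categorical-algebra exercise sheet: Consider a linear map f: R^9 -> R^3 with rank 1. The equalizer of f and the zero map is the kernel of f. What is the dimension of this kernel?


The equalizer of f and the zero map is ker(f).
By the rank-nullity theorem: dim(ker(f)) = dim(domain) - rank(f).
dim(ker(f)) = 9 - 1 = 8

8


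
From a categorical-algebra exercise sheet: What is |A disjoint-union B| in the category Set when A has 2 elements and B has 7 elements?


In Set, the coproduct A + B is the disjoint union.
|A + B| = |A| + |B| = 2 + 7 = 9

9


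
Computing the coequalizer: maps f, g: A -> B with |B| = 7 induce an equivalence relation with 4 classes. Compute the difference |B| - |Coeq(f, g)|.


The coequalizer Coeq(f, g) = B / ~ has one element per equivalence class.
|B| = 7, |Coeq(f, g)| = 4.
|B| - |Coeq(f, g)| = 7 - 4 = 3.

3


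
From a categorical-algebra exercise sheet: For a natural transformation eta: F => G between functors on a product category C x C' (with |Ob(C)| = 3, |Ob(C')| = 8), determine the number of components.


A natural transformation eta: F => G assigns one component morphism per
object of the domain category.
The domain is the product category C x C', so
|Ob(C x C')| = |Ob(C)| * |Ob(C')| = 3 * 8 = 24.
Therefore eta has 24 component morphisms.

24


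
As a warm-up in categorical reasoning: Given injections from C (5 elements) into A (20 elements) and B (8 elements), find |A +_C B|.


The pushout A +_C B identifies the images of C in A and B.
|A +_C B| = |A| + |B| - |C| (for injections).
= 20 + 8 - 5 = 23

23


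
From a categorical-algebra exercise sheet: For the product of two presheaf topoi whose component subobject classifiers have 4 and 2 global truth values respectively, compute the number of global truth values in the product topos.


In a product of presheaf topoi E_1 x E_2, the subobject classifier
is Omega = Omega_1 x Omega_2 (componentwise), so
|Omega(top)| = |Omega_1(top_1)| * |Omega_2(top_2)|.
= 4 * 2 = 8.

8


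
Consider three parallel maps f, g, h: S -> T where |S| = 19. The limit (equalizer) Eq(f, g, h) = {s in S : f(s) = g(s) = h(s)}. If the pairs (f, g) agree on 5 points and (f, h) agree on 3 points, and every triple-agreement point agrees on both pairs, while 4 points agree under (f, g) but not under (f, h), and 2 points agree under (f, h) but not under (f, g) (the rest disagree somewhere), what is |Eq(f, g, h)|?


Eq(f, g, h) is the triple-agreement set: points in S where all three
maps take the same value. Using inclusion-exclusion on the pairwise data:
Pair (f, g) agrees on 5 points; pair (f, h) on 3 points.
Points agreeing under (f, g) but not (f, h) = 4; under (f, h) but not (f, g) = 2.
Triple-agreement = agreement-in-(f, g) minus points that agree under (f, g) but not (f, h):
|Eq(f, g, h)| = 5 - 4 = 1
(cross-check via (f, h): 3 - 2 = 1.)

1


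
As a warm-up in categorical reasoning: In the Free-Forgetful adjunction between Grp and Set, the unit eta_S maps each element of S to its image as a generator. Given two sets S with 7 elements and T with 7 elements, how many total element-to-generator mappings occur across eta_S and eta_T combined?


The unit eta_X: X -> U(F(X)) of the Free-Forgetful adjunction
maps each element of X to a generator of F(X). For X = S + T (disjoint
union in Set), |S + T| = |S| + |T|.
Total mappings = 7 + 7 = 14.

14


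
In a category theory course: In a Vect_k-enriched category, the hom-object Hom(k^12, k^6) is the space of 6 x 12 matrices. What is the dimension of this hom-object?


In Vect-enriched categories, Hom(k^n, k^m) is the space of m x n matrices.
dim(Hom(k^12, k^6)) = 6 * 12 = 72

72


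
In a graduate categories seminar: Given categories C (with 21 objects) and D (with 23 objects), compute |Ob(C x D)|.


The product category C x D has objects that are pairs (c, d).
Number of pairs = |Ob(C)| * |Ob(D)| = 21 * 23 = 483

483


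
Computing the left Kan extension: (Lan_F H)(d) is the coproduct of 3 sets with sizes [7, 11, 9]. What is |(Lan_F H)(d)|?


Pointwise, the left Kan extension (Lan_F H)(d) is the colimit, indexed
by the comma category (F downarrow d), of H composed with the
projection (F downarrow d) -> C. Here that colimit is given
as a coproduct (disjoint union) of sets, so its cardinality is the
sum of the sizes of the summands.
Coproduct of sets with sizes: 7 + 11 + 9
= 27

27


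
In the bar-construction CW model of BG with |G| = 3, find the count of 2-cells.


In the bar-construction CW model of BG, the n-cells are indexed by
n-tuples [g_1|...|g_n] of non-identity elements of G (degenerate
simplices with some g_i = e do not contribute cells), so there are
(|G| - 1)^n n-cells.
For dim = 2 with |G| = 3:
cells = (3 - 1)^2 = 2^2 = 4

4


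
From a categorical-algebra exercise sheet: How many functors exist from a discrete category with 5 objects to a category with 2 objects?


A functor from a discrete category C to D is determined by
where each object maps. Each of the 5 objects of C can map
to any of the 2 objects of D independently.
Number of functors = 2^5 = 32

32


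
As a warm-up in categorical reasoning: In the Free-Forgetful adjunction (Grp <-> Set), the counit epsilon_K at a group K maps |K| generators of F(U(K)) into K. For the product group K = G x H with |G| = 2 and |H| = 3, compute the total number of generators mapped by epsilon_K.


The counit epsilon_K: F(U(K)) -> K of the Free-Forgetful adjunction
maps |K| generators of F(U(K)) into K. For K = G x H (the product group),
|G x H| = |G| * |H|.
Total generators mapped = 2 * 3 = 6.

6


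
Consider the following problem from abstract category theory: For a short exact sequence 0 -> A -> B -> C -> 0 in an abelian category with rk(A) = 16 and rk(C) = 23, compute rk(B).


For a short exact sequence 0 -> A -> B -> C -> 0,
rank is additive: rank(B) = rank(A) + rank(C).
rank(B) = 16 + 23 = 39

39


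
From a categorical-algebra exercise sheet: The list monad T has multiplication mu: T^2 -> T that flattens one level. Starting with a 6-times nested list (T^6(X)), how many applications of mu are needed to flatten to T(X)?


Each application of mu: T^2 -> T removes one layer of nesting.
Starting at depth 6 (i.e., T^6(X)), we need to reach T(X).
Number of mu applications = 6 - 1 = 5

5


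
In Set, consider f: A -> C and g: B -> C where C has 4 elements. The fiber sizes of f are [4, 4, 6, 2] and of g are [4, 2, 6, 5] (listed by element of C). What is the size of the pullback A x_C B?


The pullback A x_C B consists of pairs (a, b) with f(a) = g(b).
For each element c in C, the fiber product has |f^-1(c)| * |g^-1(c)| elements.
Summing over C: 4 * 4 + 4 * 2 + 6 * 6 + 2 * 5
= 16 + 8 + 36 + 10 = 70

70


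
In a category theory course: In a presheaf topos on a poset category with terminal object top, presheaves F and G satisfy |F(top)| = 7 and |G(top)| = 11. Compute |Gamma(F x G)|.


Global sections of a presheaf on a poset with terminal top satisfy
Gamma(H) ~ H(top). Presheaves admit pointwise products, so
(F x G)(top) = F(top) x G(top) (Cartesian product).
|Gamma(F x G)| = |F(top)| * |G(top)| = 7 * 11 = 77.

77


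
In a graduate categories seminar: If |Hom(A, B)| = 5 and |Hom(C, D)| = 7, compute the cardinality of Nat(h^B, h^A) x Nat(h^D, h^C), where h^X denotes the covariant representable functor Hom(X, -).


By the Yoneda lemma, Nat(h^B, h^A) is isomorphic to Hom(A, B),
so |Nat(h^B, h^A)| = |Hom(A, B)| and |Nat(h^D, h^C)| = |Hom(C, D)|.
|Hom(A, B)| = 5, |Hom(C, D)| = 7.
|Nat(h^B, h^A) x Nat(h^D, h^C)| = 5 * 7 = 35

35


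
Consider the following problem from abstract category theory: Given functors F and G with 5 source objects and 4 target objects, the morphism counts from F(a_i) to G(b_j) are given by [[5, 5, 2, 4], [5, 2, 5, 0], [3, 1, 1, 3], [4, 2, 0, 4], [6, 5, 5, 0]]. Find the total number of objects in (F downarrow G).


Objects of (F downarrow G) are triples (a, b, h: F(a)->G(b)).
The count equals the sum of all entries in the hom-matrix.
sum(row 0) = 16
sum(row 1) = 12
sum(row 2) = 8
sum(row 3) = 10
sum(row 4) = 16
Grand total = 62

62


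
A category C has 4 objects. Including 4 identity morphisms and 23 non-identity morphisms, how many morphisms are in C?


Each object has an identity morphism, giving 4 identities.
Adding the 23 non-identity morphisms:
Total = 4 + 23 = 27

27


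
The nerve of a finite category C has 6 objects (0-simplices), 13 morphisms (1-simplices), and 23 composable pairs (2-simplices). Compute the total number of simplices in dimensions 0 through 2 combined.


The 2-skeleton of the nerve N(C) consists of simplices in dimensions 0, 1, 2:
  |N(C)_0| = 6 (objects)
  |N(C)_1| = 13 (morphisms)
  |N(C)_2| = 23 (composable pairs)
Total = 6 + 13 + 23 = 42

42


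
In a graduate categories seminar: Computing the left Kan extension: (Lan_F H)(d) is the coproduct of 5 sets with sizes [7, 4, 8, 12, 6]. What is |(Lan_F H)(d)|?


Pointwise, the left Kan extension (Lan_F H)(d) is the colimit, indexed
by the comma category (F downarrow d), of H composed with the
projection (F downarrow d) -> C. Here that colimit is given
as a coproduct (disjoint union) of sets, so its cardinality is the
sum of the sizes of the summands.
Coproduct of sets with sizes: 7 + 4 + 8 + 12 + 6
= 37

37


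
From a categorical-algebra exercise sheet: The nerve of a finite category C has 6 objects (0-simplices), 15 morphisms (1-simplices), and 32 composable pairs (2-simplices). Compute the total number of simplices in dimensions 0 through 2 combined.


The 2-skeleton of the nerve N(C) consists of simplices in dimensions 0, 1, 2:
  |N(C)_0| = 6 (objects)
  |N(C)_1| = 15 (morphisms)
  |N(C)_2| = 32 (composable pairs)
Total = 6 + 15 + 32 = 53

53


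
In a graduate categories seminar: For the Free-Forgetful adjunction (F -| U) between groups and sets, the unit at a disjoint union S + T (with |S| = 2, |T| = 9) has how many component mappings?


The unit eta_X: X -> U(F(X)) of the Free-Forgetful adjunction
maps each element of X to a generator of F(X). For X = S + T (disjoint
union in Set), |S + T| = |S| + |T|.
Total mappings = 2 + 9 = 11.

11


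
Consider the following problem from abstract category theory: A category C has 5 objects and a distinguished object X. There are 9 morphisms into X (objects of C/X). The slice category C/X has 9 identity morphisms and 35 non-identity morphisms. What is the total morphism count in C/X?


In the slice category C/X, objects are morphisms to X.
Identity morphisms: 9 (one per object of C/X).
Non-identity morphisms: 35.
Total = 9 + 35 = 44

44


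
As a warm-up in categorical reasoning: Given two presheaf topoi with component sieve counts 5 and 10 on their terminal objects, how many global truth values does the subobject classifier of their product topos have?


In a product of presheaf topoi E_1 x E_2, the subobject classifier
is Omega = Omega_1 x Omega_2 (componentwise), so
|Omega(top)| = |Omega_1(top_1)| * |Omega_2(top_2)|.
= 5 * 10 = 50.

50


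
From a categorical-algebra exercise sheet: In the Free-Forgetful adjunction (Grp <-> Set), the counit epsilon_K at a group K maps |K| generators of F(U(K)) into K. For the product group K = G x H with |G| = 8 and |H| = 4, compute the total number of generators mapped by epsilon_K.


The counit epsilon_K: F(U(K)) -> K of the Free-Forgetful adjunction
maps |K| generators of F(U(K)) into K. For K = G x H (the product group),
|G x H| = |G| * |H|.
Total generators mapped = 8 * 4 = 32.

32


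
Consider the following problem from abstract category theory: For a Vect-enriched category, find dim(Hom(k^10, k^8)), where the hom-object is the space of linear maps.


In Vect-enriched categories, Hom(k^n, k^m) is the space of m x n matrices.
dim(Hom(k^10, k^8)) = 8 * 10 = 80

80


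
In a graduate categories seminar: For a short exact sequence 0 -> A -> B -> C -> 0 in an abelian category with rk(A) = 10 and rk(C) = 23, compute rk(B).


For a short exact sequence 0 -> A -> B -> C -> 0,
rank is additive: rank(B) = rank(A) + rank(C).
rank(B) = 10 + 23 = 33

33


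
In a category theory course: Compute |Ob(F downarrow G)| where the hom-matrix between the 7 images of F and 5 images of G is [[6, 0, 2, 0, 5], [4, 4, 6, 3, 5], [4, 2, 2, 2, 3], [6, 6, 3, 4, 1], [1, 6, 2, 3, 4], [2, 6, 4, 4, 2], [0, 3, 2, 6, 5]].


Objects of (F downarrow G) are triples (a, b, h: F(a)->G(b)).
The count equals the sum of all entries in the hom-matrix.
sum(row 0) = 13
sum(row 1) = 22
sum(row 2) = 13
sum(row 3) = 20
sum(row 4) = 16
sum(row 5) = 18
sum(row 6) = 16
Grand total = 118

118


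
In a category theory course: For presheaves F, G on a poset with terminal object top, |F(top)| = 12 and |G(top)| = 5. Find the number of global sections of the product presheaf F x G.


Global sections of a presheaf on a poset with terminal top satisfy
Gamma(H) ~ H(top). Presheaves admit pointwise products, so
(F x G)(top) = F(top) x G(top) (Cartesian product).
|Gamma(F x G)| = |F(top)| * |G(top)| = 12 * 5 = 60.

60


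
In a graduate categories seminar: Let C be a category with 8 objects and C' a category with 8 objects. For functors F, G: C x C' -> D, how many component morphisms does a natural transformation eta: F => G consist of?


A natural transformation eta: F => G assigns one component morphism per
object of the domain category.
The domain is the product category C x C', so
|Ob(C x C')| = |Ob(C)| * |Ob(C')| = 8 * 8 = 64.
Therefore eta has 64 component morphisms.

64


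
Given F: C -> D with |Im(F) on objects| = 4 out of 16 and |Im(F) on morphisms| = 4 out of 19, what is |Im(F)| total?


The image of F consists of distinct objects and distinct morphisms.
|Im(F)| on objects = 4
|Im(F)| on morphisms = 4
Total image cardinality = 4 + 4 = 8

8


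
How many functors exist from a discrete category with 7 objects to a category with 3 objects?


A functor from a discrete category C to D is determined by
where each object maps. Each of the 7 objects of C can map
to any of the 3 objects of D independently.
Number of functors = 3^7 = 2187

2187


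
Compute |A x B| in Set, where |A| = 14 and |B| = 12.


In Set, the product A x B is the Cartesian product.
By the universal property, |A x B| = |A| * |B|.
|A x B| = 14 * 12 = 168

168


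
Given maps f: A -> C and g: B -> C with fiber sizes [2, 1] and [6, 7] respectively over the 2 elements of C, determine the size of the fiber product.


The pullback A x_C B consists of pairs (a, b) with f(a) = g(b).
For each element c in C, the fiber product has |f^-1(c)| * |g^-1(c)| elements.
Summing over C: 2 * 6 + 1 * 7
= 12 + 7 = 19

19


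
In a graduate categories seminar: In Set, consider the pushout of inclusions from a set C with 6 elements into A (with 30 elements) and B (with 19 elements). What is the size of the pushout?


The pushout A +_C B identifies the images of C in A and B.
|A +_C B| = |A| + |B| - |C| (for injections).
= 30 + 19 - 6 = 43

43


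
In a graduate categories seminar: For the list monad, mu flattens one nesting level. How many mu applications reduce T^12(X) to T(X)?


Each application of mu: T^2 -> T removes one layer of nesting.
Starting at depth 12 (i.e., T^12(X)), we need to reach T(X).
Number of mu applications = 12 - 1 = 11

11


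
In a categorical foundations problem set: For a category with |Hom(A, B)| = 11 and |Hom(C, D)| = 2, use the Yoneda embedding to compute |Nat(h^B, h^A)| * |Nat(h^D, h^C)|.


By the Yoneda lemma, Nat(h^B, h^A) is isomorphic to Hom(A, B),
so |Nat(h^B, h^A)| = |Hom(A, B)| and |Nat(h^D, h^C)| = |Hom(C, D)|.
|Hom(A, B)| = 11, |Hom(C, D)| = 2.
|Nat(h^B, h^A) x Nat(h^D, h^C)| = 11 * 2 = 22

22


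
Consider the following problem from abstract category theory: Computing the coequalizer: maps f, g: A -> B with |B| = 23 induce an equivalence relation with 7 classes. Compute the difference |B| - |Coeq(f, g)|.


The coequalizer Coeq(f, g) = B / ~ has one element per equivalence class.
|B| = 23, |Coeq(f, g)| = 7.
|B| - |Coeq(f, g)| = 23 - 7 = 16.

16


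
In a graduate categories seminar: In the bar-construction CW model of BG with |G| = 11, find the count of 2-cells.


In the bar-construction CW model of BG, the n-cells are indexed by
n-tuples [g_1|...|g_n] of non-identity elements of G (degenerate
simplices with some g_i = e do not contribute cells), so there are
(|G| - 1)^n n-cells.
For dim = 2 with |G| = 11:
cells = (11 - 1)^2 = 10^2 = 100

100


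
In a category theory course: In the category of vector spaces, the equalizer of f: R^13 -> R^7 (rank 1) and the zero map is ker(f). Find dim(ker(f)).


The equalizer of f and the zero map is ker(f).
By the rank-nullity theorem: dim(ker(f)) = dim(domain) - rank(f).
dim(ker(f)) = 13 - 1 = 12

12


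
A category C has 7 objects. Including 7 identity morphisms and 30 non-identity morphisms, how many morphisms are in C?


Each object has an identity morphism, giving 7 identities.
Adding the 30 non-identity morphisms:
Total = 7 + 30 = 37

37


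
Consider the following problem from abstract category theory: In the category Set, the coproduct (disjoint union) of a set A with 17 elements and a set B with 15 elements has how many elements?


In Set, the coproduct A + B is the disjoint union.
|A + B| = |A| + |B| = 17 + 15 = 32

32


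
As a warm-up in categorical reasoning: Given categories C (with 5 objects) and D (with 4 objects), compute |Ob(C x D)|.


The product category C x D has objects that are pairs (c, d).
Number of pairs = |Ob(C)| * |Ob(D)| = 5 * 4 = 20

20


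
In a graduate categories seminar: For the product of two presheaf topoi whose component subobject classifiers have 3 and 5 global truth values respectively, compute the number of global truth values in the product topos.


In a product of presheaf topoi E_1 x E_2, the subobject classifier
is Omega = Omega_1 x Omega_2 (componentwise), so
|Omega(top)| = |Omega_1(top_1)| * |Omega_2(top_2)|.
= 3 * 5 = 15.

15


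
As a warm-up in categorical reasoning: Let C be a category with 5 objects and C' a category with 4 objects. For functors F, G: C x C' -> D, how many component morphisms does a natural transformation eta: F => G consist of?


A natural transformation eta: F => G assigns one component morphism per
object of the domain category.
The domain is the product category C x C', so
|Ob(C x C')| = |Ob(C)| * |Ob(C')| = 5 * 4 = 20.
Therefore eta has 20 component morphisms.

20


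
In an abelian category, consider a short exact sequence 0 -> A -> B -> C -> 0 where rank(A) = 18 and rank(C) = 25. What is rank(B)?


For a short exact sequence 0 -> A -> B -> C -> 0,
rank is additive: rank(B) = rank(A) + rank(C).
rank(B) = 18 + 25 = 43

43
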